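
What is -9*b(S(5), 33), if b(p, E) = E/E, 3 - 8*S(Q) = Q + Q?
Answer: -9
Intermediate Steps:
S(Q) = 3/8 - Q/4 (S(Q) = 3/8 - (Q + Q)/8 = 3/8 - Q/4)
b(p, E) = 1
-9*b(S(5), 33) = -9*1 = -9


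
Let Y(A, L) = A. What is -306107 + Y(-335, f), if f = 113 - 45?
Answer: -306442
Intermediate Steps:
f = 68
-306107 + Y(-335, f) = -306107 - 335 = -306442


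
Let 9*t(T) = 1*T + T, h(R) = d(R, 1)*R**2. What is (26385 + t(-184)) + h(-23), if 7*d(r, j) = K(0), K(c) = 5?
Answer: 1683484/63 ≈ 26722.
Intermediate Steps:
d(r, j) = 5/7 (d(r, j) = (1/7)*5 = 5/7)
h(R) = 5*R**2/7
t(T) = 2*T/9 (t(T) = (1*T + T)/9 = (T + T)/9 = (2*T)/9 = 2*T/9)
(26385 + t(-184)) + h(-23) = (26385 + (2/9)*(-184)) + (5/7)*(-23)**2 = (26385 - 368/9) + (5/7)*529 = 237097/9 + 2645/7 = 1683484/63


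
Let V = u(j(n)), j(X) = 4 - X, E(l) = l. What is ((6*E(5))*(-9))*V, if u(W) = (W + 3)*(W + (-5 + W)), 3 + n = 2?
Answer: -10800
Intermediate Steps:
n = -1 (n = -3 + 2 = -1)
u(W) = (-5 + 2*W)*(3 + W) (u(W) = (3 + W)*(-5 + 2*W) = (-5 + 2*W)*(3 + W))
V = 40 (V = -15 + (4 - 1*(-1)) + 2*(4 - 1*(-1))² = -15 + (4 + 1) + 2*(4 + 1)² = -15 + 5 + 2*5² = -15 + 5 + 2*25 = -15 + 5 + 50 = 40)
((6*E(5))*(-9))*V = ((6*5)*(-9))*40 = (30*(-9))*40 = -270*40 = -10800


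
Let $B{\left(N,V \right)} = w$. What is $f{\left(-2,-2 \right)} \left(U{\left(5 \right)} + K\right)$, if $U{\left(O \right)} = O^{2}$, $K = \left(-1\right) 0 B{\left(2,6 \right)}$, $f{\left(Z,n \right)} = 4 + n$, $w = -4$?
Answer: $50$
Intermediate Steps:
$B{\left(N,V \right)} = -4$
$K = 0$ ($K = \left(-1\right) 0 \left(-4\right) = 0 \left(-4\right) = 0$)
$f{\left(-2,-2 \right)} \left(U{\left(5 \right)} + K\right) = \left(4 - 2\right) \left(5^{2} + 0\right) = 2 \left(25 + 0\right) = 2 \cdot 25 = 50$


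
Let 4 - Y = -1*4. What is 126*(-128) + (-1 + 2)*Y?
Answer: -16120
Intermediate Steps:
Y = 8 (Y = 4 - (-1)*4 = 4 - 1*(-4) = 4 + 4 = 8)
126*(-128) + (-1 + 2)*Y = 126*(-128) + (-1 + 2)*8 = -16128 + 1*8 = -16128 + 8 = -16120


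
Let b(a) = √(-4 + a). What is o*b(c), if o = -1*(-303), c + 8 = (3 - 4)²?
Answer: 303*I*√11 ≈ 1004.9*I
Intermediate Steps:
c = -7 (c = -8 + (3 - 4)² = -8 + (-1)² = -8 + 1 = -7)
o = 303
o*b(c) = 303*√(-4 - 7) = 303*√(-11) = 303*(I*√11) = 303*I*√11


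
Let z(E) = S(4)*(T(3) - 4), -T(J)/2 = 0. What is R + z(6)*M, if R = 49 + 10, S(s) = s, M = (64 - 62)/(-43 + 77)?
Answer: 987/17 ≈ 58.059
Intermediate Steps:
T(J) = 0 (T(J) = -2*0 = 0)
M = 1/17 (M = 2/34 = 2*(1/34) = 1/17 ≈ 0.058824)
z(E) = -16 (z(E) = 4*(0 - 4) = 4*(-4) = -16)
R = 59
R + z(6)*M = 59 - 16*1/17 = 59 - 16/17 = 987/17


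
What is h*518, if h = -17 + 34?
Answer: 8806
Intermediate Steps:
h = 17
h*518 = 17*518 = 8806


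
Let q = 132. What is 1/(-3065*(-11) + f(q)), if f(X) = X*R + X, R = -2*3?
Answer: 1/33055 ≈ 3.0253e-5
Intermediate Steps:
R = -6
f(X) = -5*X (f(X) = X*(-6) + X = -6*X + X = -5*X)
1/(-3065*(-11) + f(q)) = 1/(-3065*(-11) - 5*132) = 1/(33715 - 660) = 1/33055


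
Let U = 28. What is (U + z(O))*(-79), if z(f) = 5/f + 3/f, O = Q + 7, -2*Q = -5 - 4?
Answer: -52140/23 ≈ -2267.0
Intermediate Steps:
Q = 9/2 (Q = -(-5 - 4)/2 = -1/2*(-9) = 9/2 ≈ 4.5000)
O = 23/2 (O = 9/2 + 7 = 23/2 ≈ 11.500)
z(f) = 8/f
(U + z(O))*(-79) = (28 + 8/(23/2))*(-79) = (28 + 8*(2/23))*(-79) = (28 + 16/23)*(-79) = (660/23)*(-79) = -52140/23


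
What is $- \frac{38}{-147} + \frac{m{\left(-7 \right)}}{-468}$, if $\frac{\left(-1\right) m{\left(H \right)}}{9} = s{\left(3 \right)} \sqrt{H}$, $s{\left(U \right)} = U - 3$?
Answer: $\frac{38}{147} \approx 0.2585$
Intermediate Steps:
$s{\left(U \right)} = -3 + U$
$m{\left(H \right)} = 0$ ($m{\left(H \right)} = - 9 \left(-3 + 3\right) \sqrt{H} = - 9 \cdot 0 \sqrt{H} = \left(-9\right) 0 = 0$)
$- \frac{38}{-147} + \frac{m{\left(-7 \right)}}{-468} = - \frac{38}{-147} + \frac{0}{-468} = \left(-38\right) \left(- \frac{1}{147}\right) + 0 \left(- \frac{1}{468}\right) = \frac{38}{147} + 0 = \frac{38}{147}$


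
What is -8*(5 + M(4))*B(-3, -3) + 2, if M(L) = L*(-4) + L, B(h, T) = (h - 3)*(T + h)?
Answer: 2018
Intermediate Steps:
B(h, T) = (-3 + h)*(T + h)
M(L) = -3*L (M(L) = -4*L + L = -3*L)
-8*(5 + M(4))*B(-3, -3) + 2 = -8*(5 - 3*4)*((-3)**2 - 3*(-3) - 3*(-3) - 3*(-3)) + 2 = -8*(5 - 12)*(9 + 9 + 9 + 9) + 2 = -(-56)*36 + 2 = -8*(-252) + 2 = 2016 + 2 = 2018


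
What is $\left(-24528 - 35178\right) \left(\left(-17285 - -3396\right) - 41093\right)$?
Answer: $3282755292$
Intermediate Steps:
$\left(-24528 - 35178\right) \left(\left(-17285 - -3396\right) - 41093\right) = - 59706 \left(\left(-17285 + 3396\right) - 41093\right) = - 59706 \left(-13889 - 41093\right) = \left(-59706\right) \left(-54982\right) = 3282755292$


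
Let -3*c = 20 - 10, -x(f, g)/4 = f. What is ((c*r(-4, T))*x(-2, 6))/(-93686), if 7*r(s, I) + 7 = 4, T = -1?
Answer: -40/327901 ≈ -0.00012199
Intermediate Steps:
x(f, g) = -4*f
r(s, I) = -3/7 (r(s, I) = -1 + (⅐)*4 = -1 + 4/7 = -3/7)
c = -10/3 (c = -(20 - 10)/3 = -⅓*10 = -10/3 ≈ -3.3333)
((c*r(-4, T))*x(-2, 6))/(-93686) = ((-10/3*(-3/7))*(-4*(-2)))/(-93686) = ((10/7)*8)*(-1/93686) = (80/7)*(-1/93686) = -40/327901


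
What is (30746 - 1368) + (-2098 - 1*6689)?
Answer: 20591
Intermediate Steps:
(30746 - 1368) + (-2098 - 1*6689) = 29378 + (-2098 - 6689) = 29378 - 8787 = 20591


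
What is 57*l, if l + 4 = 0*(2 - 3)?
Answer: -228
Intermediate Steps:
l = -4 (l = -4 + 0*(2 - 3) = -4 + 0*(-1) = -4 + 0 = -4)
57*l = 57*(-4) = -228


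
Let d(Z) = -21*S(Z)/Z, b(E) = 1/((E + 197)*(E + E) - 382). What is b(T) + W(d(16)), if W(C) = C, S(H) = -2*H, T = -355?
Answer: 4695517/111798 ≈ 42.000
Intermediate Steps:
b(E) = 1/(-382 + 2*E*(197 + E)) (b(E) = 1/((197 + E)*(2*E) - 382) = 1/(2*E*(197 + E) - 382) = 1/(-382 + 2*E*(197 + E)))
d(Z) = 42 (d(Z) = -21/(Z/((-2*Z))) = -21/(Z*(-1/(2*Z))) = -21/(-½) = -21*(-2) = 42)
b(T) + W(d(16)) = 1/(2*(-191 + (-355)² + 197*(-355))) + 42 = 1/(2*(-191 + 126025 - 69935)) + 42 = (½)/55899 + 42 = (½)*(1/55899) + 42 = 1/111798 + 42 = 4695517/111798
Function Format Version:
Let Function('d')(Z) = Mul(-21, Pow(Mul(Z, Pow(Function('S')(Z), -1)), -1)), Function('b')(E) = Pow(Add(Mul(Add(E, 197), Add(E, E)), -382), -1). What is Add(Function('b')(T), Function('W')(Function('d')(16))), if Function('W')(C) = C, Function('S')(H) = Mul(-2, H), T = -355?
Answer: Rational(4695517, 111798) ≈ 42.000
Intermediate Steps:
Function('b')(E) = Pow(Add(-382, Mul(2, E, Add(197, E))), -1) (Function('b')(E) = Pow(Add(Mul(Add(197, E), Mul(2, E)), -382), -1) = Pow(Add(Mul(2, E, Add(197, E)), -382), -1) = Pow(Add(-382, Mul(2, E, Add(197, E))), -1))
Function('d')(Z) = 42 (Function('d')(Z) = Mul(-21, Pow(Mul(Z, Pow(Mul(-2, Z), -1)), -1)) = Mul(-21, Pow(Mul(Z, Mul(Rational(-1, 2), Pow(Z, -1))), -1)) = Mul(-21, Pow(Rational(-1, 2), -1)) = Mul(-21, -2) = 42)
Add(Function('b')(T), Function('W')(Function('d')(16))) = Add(Mul(Rational(1, 2), Pow(Add(-191, Pow(-355, 2), Mul(197, -355)), -1)), 42) = Add(Mul(Rational(1, 2), Pow(Add(-191, 126025, -69935), -1)), 42) = Add(Mul(Rational(1, 2), Pow(55899, -1)), 42) = Add(Mul(Rational(1, 2), Rational(1, 55899)), 42) = Add(Rational(1, 111798), 42) = Rational(4695517, 111798)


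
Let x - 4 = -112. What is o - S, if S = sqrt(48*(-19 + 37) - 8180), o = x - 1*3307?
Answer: -3415 - 2*I*sqrt(1829) ≈ -3415.0 - 85.534*I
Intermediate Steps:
x = -108 (x = 4 - 112 = -108)
o = -3415 (o = -108 - 1*3307 = -108 - 3307 = -3415)
S = 2*I*sqrt(1829) (S = sqrt(48*18 - 8180) = sqrt(864 - 8180) = sqrt(-7316) = 2*I*sqrt(1829) ≈ 85.534*I)
o - S = -3415 - 2*I*sqrt(1829)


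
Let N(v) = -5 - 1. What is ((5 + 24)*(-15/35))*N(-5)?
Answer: 522/7 ≈ 74.571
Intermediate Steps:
N(v) = -6
((5 + 24)*(-15/35))*N(-5) = ((5 + 24)*(-15/35))*(-6) = (29*(-15*1/35))*(-6) = (29*(-3/7))*(-6) = -87/7*(-6) = 522/7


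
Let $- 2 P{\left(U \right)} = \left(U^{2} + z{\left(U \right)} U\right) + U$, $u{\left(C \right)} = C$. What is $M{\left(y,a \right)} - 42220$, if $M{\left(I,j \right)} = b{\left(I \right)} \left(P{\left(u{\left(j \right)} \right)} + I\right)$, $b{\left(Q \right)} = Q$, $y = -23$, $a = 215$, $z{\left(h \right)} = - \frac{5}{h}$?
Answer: $\frac{984623}{2} \approx 4.9231 \cdot 10^{5}$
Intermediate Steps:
$P{\left(U \right)} = \frac{5}{2} - \frac{U}{2} - \frac{U^{2}}{2}$ ($P{\left(U \right)} = - \frac{\left(U^{2} + - \frac{5}{U} U\right) + U}{2} = - \frac{\left(U^{2} - 5\right) + U}{2} = - \frac{\left(-5 + U^{2}\right) + U}{2} = - \frac{-5 + U + U^{2}}{2} = \frac{5}{2} - \frac{U}{2} - \frac{U^{2}}{2}$)
$M{\left(I,j \right)} = I \left(\frac{5}{2} + I - \frac{j \left(1 + j\right)}{2}\right)$ ($M{\left(I,j \right)} = I \left(\left(\frac{5}{2} - \frac{j \left(1 + j\right)}{2}\right) + I\right) = I \left(\frac{5}{2} + I - \frac{j \left(1 + j\right)}{2}\right)$)
$M{\left(y,a \right)} - 42220 = \frac{1}{2} \left(-23\right) \left(5 + 2 \left(-23\right) - 215 \left(1 + 215\right)\right) - 42220 = \frac{1}{2} \left(-23\right) \left(5 - 46 - 215 \cdot 216\right) - 42220 = \frac{1}{2} \left(-23\right) \left(5 - 46 - 46440\right) - 42220 = \frac{1}{2} \left(-23\right) \left(-46481\right) - 42220 = \frac{1069063}{2} - 42220 = \frac{984623}{2}$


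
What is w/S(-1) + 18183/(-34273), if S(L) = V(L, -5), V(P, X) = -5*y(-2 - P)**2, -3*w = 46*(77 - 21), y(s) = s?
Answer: 88014503/514095 ≈ 171.20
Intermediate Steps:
w = -2576/3 (w = -46*(77 - 21)/3 = -46*56/3 = -1/3*2576 = -2576/3 ≈ -858.67)
V(P, X) = -5*(-2 - P)**2
S(L) = -5*(2 + L)**2
w/S(-1) + 18183/(-34273) = -2576*(-1/(5*(2 - 1)**2))/3 + 18183/(-34273) = -2576/(3*((-5*1**2))) + 18183*(-1/34273) = -2576/(3*((-5*1))) - 18183/34273 = -2576/3/(-5) - 18183/34273 = -2576/3*(-1/5) - 18183/34273 = 2576/15 - 18183/34273 = 88014503/514095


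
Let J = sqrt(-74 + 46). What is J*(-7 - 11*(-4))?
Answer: 74*I*sqrt(7) ≈ 195.79*I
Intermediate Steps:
J = 2*I*sqrt(7) (J = sqrt(-28) = 2*I*sqrt(7) ≈ 5.2915*I)
J*(-7 - 11*(-4)) = (2*I*sqrt(7))*(-7 - 11*(-4)) = (2*I*sqrt(7))*(-7 + 44) = (2*I*sqrt(7))*37 = 74*I*sqrt(7)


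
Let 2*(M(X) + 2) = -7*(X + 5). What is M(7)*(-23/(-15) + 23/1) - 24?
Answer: -16552/15 ≈ -1103.5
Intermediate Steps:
M(X) = -39/2 - 7*X/2 (M(X) = -2 + (-7*(X + 5))/2 = -2 + (-7*(5 + X))/2 = -2 + (-35 - 7*X)/2 = -2 + (-35/2 - 7*X/2) = -39/2 - 7*X/2)
M(7)*(-23/(-15) + 23/1) - 24 = (-39/2 - 7/2*7)*(-23/(-15) + 23/1) - 24 = (-39/2 - 49/2)*(-23*(-1/15) + 23*1) - 24 = -44*(23/15 + 23) - 24 = -44*368/15 - 24 = -16192/15 - 24 = -16552/15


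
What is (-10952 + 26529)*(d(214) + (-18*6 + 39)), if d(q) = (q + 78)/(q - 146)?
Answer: -17134700/17 ≈ -1.0079e+6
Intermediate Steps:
d(q) = (78 + q)/(-146 + q)
(-10952 + 26529)*(d(214) + (-18*6 + 39)) = (-10952 + 26529)*((78 + 214)/(-146 + 214) + (-18*6 + 39)) = 15577*(292/68 + (-108 + 39)) = 15577*((1/68)*292 - 69) = 15577*(73/17 - 69) = 15577*(-1100/17) = -17134700/17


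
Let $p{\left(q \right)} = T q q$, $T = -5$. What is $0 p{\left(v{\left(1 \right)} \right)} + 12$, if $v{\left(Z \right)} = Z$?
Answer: $12$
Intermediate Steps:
$p{\left(q \right)} = - 5 q^{2}$ ($p{\left(q \right)} = - 5 q q = - 5 q^{2}$)
$0 p{\left(v{\left(1 \right)} \right)} + 12 = 0 \left(- 5 \cdot 1^{2}\right) + 12 = 0 \left(\left(-5\right) 1\right) + 12 = 0 \left(-5\right) + 12 = 0 + 12 = 12$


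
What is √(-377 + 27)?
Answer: 5*I*√14 ≈ 18.708*I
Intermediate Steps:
√(-377 + 27) = √(-350) = 5*I*√14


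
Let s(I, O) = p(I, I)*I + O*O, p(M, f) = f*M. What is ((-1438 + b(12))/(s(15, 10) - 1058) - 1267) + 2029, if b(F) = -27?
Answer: 1840289/2417 ≈ 761.39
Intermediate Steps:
p(M, f) = M*f
s(I, O) = I³ + O² (s(I, O) = (I*I)*I + O*O = I²*I + O² = I³ + O²)
((-1438 + b(12))/(s(15, 10) - 1058) - 1267) + 2029 = ((-1438 - 27)/((15³ + 10²) - 1058) - 1267) + 2029 = (-1465/((3375 + 100) - 1058) - 1267) + 2029 = (-1465/(3475 - 1058) - 1267) + 2029 = (-1465/2417 - 1267) + 2029 = -3063804/2417 + 2029 = 1840289/2417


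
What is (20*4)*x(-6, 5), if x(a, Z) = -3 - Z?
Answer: -640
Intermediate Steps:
(20*4)*x(-6, 5) = (20*4)*(-3 - 1*5) = 80*(-3 - 5) = 80*(-8) = -640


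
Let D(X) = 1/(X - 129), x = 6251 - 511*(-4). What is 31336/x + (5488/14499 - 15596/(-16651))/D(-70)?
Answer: -172181772634532/667534177485 ≈ -257.94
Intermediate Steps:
x = 8295 (x = 6251 + 2044 = 8295)
D(X) = 1/(-129 + X)
31336/x + (5488/14499 - 15596/(-16651))/D(-70) = 31336/8295 + (5488/14499 - 15596/(-16651))/(1/(-129 - 70)) = 31336*(1/8295) + (5488*(1/14499) - 15596*(-1/16651))/(1/(-199)) = 31336/8295 + (5488/14499 + 15596/16651)/(-1/199) = 31336/8295 + (317507092/241422849)*(-199) = 31336/8295 - 63183911308/241422849 = -172181772634532/667534177485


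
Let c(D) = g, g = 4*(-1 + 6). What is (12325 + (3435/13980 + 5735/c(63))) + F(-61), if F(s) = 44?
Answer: 2948847/233 ≈ 12656.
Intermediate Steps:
g = 20 (g = 4*5 = 20)
c(D) = 20
(12325 + (3435/13980 + 5735/c(63))) + F(-61) = (12325 + (3435/13980 + 5735/20)) + 44 = (12325 + (3435*(1/13980) + 5735*(1/20))) + 44 = (12325 + (229/932 + 1147/4)) + 44 = (12325 + 66870/233) + 44 = 2938595/233 + 44 = 2948847/233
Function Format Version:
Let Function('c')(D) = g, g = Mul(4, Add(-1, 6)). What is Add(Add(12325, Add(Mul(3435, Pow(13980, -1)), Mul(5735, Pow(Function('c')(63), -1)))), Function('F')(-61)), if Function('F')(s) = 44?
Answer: Rational(2948847, 233) ≈ 12656.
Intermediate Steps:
g = 20 (g = Mul(4, 5) = 20)
Function('c')(D) = 20
Add(Add(12325, Add(Mul(3435, Pow(13980, -1)), Mul(5735, Pow(Function('c')(63), -1)))), Function('F')(-61)) = Add(Add(12325, Add(Mul(3435, Pow(13980, -1)), Mul(5735, Pow(20, -1)))), 44) = Add(Add(12325, Add(Mul(3435, Rational(1, 13980)), Mul(5735, Rational(1, 20)))), 44) = Add(Add(12325, Add(Rational(229, 932), Rational(1147, 4))), 44) = Add(Add(12325, Rational(66870, 233)), 44) = Add(Rational(2938595, 233), 44) = Rational(2948847, 233)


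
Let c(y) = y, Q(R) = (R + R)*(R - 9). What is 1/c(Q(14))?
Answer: 1/140 ≈ 0.0071429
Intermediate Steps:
Q(R) = 2*R*(-9 + R) (Q(R) = (2*R)*(-9 + R) = 2*R*(-9 + R))
1/c(Q(14)) = 1/(2*14*(-9 + 14)) = 1/(2*14*5) = 1/140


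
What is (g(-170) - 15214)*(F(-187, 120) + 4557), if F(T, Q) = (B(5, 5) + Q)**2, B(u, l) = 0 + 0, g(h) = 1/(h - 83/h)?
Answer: -8311166005656/28817 ≈ -2.8841e+8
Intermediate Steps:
B(u, l) = 0
F(T, Q) = Q**2 (F(T, Q) = (0 + Q)**2 = Q**2)
(g(-170) - 15214)*(F(-187, 120) + 4557) = (-170/(-83 + (-170)**2) - 15214)*(120**2 + 4557) = (-170/(-83 + 28900) - 15214)*(14400 + 4557) = (-170/28817 - 15214)*18957 = -438422008/28817*18957 = -8311166005656/28817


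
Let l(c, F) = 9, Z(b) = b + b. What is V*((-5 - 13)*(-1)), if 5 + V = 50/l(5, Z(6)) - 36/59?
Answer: -58/59 ≈ -0.98305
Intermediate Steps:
Z(b) = 2*b
V = -29/531 (V = -5 + (50/9 - 36/59) = -5 + 2626/531 = -29/531 ≈ -0.054614)
V*((-5 - 13)*(-1)) = -29*(-5 - 13)*(-1)/531 = -(-58)*(-1)/59 = -29/531*18 = -58/59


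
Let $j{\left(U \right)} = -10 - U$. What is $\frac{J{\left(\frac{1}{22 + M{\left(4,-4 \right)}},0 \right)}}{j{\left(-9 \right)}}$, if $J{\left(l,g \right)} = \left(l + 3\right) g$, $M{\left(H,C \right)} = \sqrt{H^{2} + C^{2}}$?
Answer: $0$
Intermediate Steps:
$M{\left(H,C \right)} = \sqrt{C^{2} + H^{2}}$
$J{\left(l,g \right)} = g \left(3 + l\right)$ ($J{\left(l,g \right)} = \left(3 + l\right) g = g \left(3 + l\right)$)
$\frac{J{\left(\frac{1}{22 + M{\left(4,-4 \right)}},0 \right)}}{j{\left(-9 \right)}} = \frac{0 \left(3 + \frac{1}{22 + \sqrt{\left(-4\right)^{2} + 4^{2}}}\right)}{-10 - -9} = \frac{0 \left(3 + \frac{1}{22 + \sqrt{16 + 16}}\right)}{-10 + 9} = \frac{0 \left(3 + \frac{1}{22 + \sqrt{32}}\right)}{-1} = 0 \left(3 + \frac{1}{22 + 4 \sqrt{2}}\right) \left(-1\right) = 0 \left(-1\right) = 0$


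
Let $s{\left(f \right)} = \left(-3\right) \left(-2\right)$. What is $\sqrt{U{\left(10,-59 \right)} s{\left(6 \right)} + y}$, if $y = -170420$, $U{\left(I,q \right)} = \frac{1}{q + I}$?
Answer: $\frac{i \sqrt{8350586}}{7} \approx 412.82 i$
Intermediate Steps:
$U{\left(I,q \right)} = \frac{1}{I + q}$
$s{\left(f \right)} = 6$
$\sqrt{U{\left(10,-59 \right)} s{\left(6 \right)} + y} = \sqrt{\frac{1}{10 - 59} \cdot 6 - 170420} = \sqrt{\frac{1}{-49} \cdot 6 - 170420} = \sqrt{\left(- \frac{1}{49}\right) 6 - 170420} = \sqrt{- \frac{6}{49} - 170420} = \sqrt{- \frac{8350586}{49}} = \frac{i \sqrt{8350586}}{7}$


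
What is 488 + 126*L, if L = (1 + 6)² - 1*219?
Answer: -20932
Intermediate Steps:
L = -170 (L = 7² - 219 = 49 - 219 = -170)
488 + 126*L = 488 + 126*(-170) = 488 - 21420 = -20932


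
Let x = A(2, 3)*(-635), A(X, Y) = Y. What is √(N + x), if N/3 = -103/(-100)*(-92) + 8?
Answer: 2*I*√13533/5 ≈ 46.533*I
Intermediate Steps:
N = -6507/25 (N = 3*(-103/(-100)*(-92) + 8) = 3*(-103*(-1/100)*(-92) + 8) = 3*((103/100)*(-92) + 8) = 3*(-2369/25 + 8) = 3*(-2169/25) = -6507/25 ≈ -260.28)
x = -1905 (x = 3*(-635) = -1905)
√(N + x) = √(-6507/25 - 1905) = √(-54132/25) = 2*I*√13533/5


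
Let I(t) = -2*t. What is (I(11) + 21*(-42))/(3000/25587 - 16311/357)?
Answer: 917515704/46253173 ≈ 19.837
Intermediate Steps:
(I(11) + 21*(-42))/(3000/25587 - 16311/357) = (-2*11 + 21*(-42))/(3000/25587 - 16311/357) = (-22 - 882)/(3000*(1/25587) - 16311*1/357) = -904/(1000/8529 - 5437/119) = -904/(-46253173/1014951) = -904*(-1014951/46253173) = 917515704/46253173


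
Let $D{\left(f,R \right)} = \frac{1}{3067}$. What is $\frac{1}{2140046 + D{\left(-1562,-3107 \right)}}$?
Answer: $\frac{3067}{6563521083} \approx 4.6728 \cdot 10^{-7}$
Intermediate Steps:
$D{\left(f,R \right)} = \frac{1}{3067}$
$\frac{1}{2140046 + D{\left(-1562,-3107 \right)}} = \frac{1}{2140046 + \frac{1}{3067}} = \frac{1}{\frac{6563521083}{3067}} = \frac{3067}{6563521083}$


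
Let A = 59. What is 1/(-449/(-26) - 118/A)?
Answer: 26/397 ≈ 0.065491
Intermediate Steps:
1/(-449/(-26) - 118/A) = 1/(-449/(-26) - 118/59) = 1/(-449*(-1/26) - 118*1/59) = 1/(449/26 - 2) = 1/(397/26) = 26/397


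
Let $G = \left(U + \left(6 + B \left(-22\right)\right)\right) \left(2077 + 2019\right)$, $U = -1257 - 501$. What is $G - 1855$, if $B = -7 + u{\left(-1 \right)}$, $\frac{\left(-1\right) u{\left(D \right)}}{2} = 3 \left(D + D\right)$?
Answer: $-7628607$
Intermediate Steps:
$u{\left(D \right)} = - 12 D$ ($u{\left(D \right)} = - 2 \cdot 3 \left(D + D\right) = - 2 \cdot 3 \cdot 2 D = - 2 \cdot 6 D = - 12 D$)
$B = 5$ ($B = -7 - -12 = -7 + 12 = 5$)
$U = -1758$ ($U = -1257 - 501 = -1758$)
$G = -7626752$ ($G = \left(-1758 + \left(6 + 5 \left(-22\right)\right)\right) \left(2077 + 2019\right) = \left(-1758 + \left(6 - 110\right)\right) 4096 = \left(-1758 - 104\right) 4096 = \left(-1862\right) 4096 = -7626752$)
$G - 1855 = -7626752 - 1855 = -7628607$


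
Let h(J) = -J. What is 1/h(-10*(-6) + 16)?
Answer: -1/76 ≈ -0.013158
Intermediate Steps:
1/h(-10*(-6) + 16) = 1/(-(-10*(-6) + 16)) = 1/(-(60 + 16)) = 1/(-1*76) = 1/(-76) = -1/76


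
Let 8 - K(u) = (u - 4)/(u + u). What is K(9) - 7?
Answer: 13/18 ≈ 0.72222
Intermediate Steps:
K(u) = 8 - (-4 + u)/(2*u) (K(u) = 8 - (u - 4)/(u + u) = 8 - (-4 + u)/(2*u))
K(9) - 7 = (15/2 + 2/9) - 7 = 139/18 - 7 = 13/18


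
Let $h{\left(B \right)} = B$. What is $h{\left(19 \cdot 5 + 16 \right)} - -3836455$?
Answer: $3836566$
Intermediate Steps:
$h{\left(19 \cdot 5 + 16 \right)} - -3836455 = \left(19 \cdot 5 + 16\right) - -3836455 = \left(95 + 16\right) + 3836455 = 111 + 3836455 = 3836566$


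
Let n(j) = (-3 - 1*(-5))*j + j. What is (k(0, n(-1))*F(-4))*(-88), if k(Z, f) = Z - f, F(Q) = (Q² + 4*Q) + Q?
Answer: 1056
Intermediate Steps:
n(j) = 3*j (n(j) = (-3 + 5)*j + j = 2*j + j = 3*j)
F(Q) = Q² + 5*Q
(k(0, n(-1))*F(-4))*(-88) = ((0 - 3*(-1))*(-4*(5 - 4)))*(-88) = ((0 - 1*(-3))*(-4*1))*(-88) = ((0 + 3)*(-4))*(-88) = (3*(-4))*(-88) = -12*(-88) = 1056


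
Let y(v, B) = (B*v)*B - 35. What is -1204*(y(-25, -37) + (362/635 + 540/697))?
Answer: 18255902221144/442595 ≈ 4.1247e+7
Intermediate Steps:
y(v, B) = -35 + v*B² (y(v, B) = v*B² - 35 = -35 + v*B²)
-1204*(y(-25, -37) + (362/635 + 540/697)) = -1204*((-35 - 25*(-37)²) + (362/635 + 540/697)) = -1204*((-35 - 25*1369) + (362*(1/635) + 540*(1/697))) = -1204*((-35 - 34225) + (362/635 + 540/697)) = -1204*(-34260 + 595214/442595) = -1204*(-15162709486/442595) = 18255902221144/442595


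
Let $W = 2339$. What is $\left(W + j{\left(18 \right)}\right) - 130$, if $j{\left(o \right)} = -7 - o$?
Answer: $2184$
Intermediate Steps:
$\left(W + j{\left(18 \right)}\right) - 130 = \left(2339 - 25\right) - 130 = 2314 - 130 = 2184$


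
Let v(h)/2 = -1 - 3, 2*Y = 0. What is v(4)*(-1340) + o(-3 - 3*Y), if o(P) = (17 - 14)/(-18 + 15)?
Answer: 10719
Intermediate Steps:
Y = 0 (Y = (½)*0 = 0)
v(h) = -8 (v(h) = 2*(-1 - 3) = 2*(-4) = -8)
o(P) = -1 (o(P) = 3/(-3) = 3*(-⅓) = -1)
v(4)*(-1340) + o(-3 - 3*Y) = -8*(-1340) - 1 = 10720 - 1 = 10719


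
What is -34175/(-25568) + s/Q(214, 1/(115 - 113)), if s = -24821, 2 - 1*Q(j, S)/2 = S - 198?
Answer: -620987503/10201632 ≈ -60.871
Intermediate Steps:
Q(j, S) = 400 - 2*S (Q(j, S) = 4 - 2*(S - 198) = 4 - 2*(-198 + S) = 4 + (396 - 2*S) = 400 - 2*S)
-34175/(-25568) + s/Q(214, 1/(115 - 113)) = -34175/(-25568) - 24821/(400 - 2/(115 - 113)) = -34175*(-1/25568) - 24821/(400 - 2/2) = 34175/25568 - 24821/(400 - 2*1/2) = 34175/25568 - 24821/(400 - 1) = 34175/25568 - 24821/399 = -620987503/10201632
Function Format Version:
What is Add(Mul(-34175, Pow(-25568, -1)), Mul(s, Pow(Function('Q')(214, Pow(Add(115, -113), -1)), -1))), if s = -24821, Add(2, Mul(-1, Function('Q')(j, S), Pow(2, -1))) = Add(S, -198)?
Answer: Rational(-620987503, 10201632) ≈ -60.871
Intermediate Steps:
Function('Q')(j, S) = Add(400, Mul(-2, S)) (Function('Q')(j, S) = Add(4, Mul(-2, Add(S, -198))) = Add(4, Mul(-2, Add(-198, S))) = Add(4, Add(396, Mul(-2, S))) = Add(400, Mul(-2, S)))
Add(Mul(-34175, Pow(-25568, -1)), Mul(s, Pow(Function('Q')(214, Pow(Add(115, -113), -1)), -1))) = Add(Mul(-34175, Pow(-25568, -1)), Mul(-24821, Pow(Add(400, Mul(-2, Pow(Add(115, -113), -1))), -1))) = Add(Mul(-34175, Rational(-1, 25568)), Mul(-24821, Pow(Add(400, Mul(-2, Pow(2, -1))), -1))) = Add(Rational(34175, 25568), Mul(-24821, Pow(Add(400, Mul(-2, Rational(1, 2))), -1))) = Add(Rational(34175, 25568), Mul(-24821, Pow(Add(400, -1), -1))) = Add(Rational(34175, 25568), Mul(-24821, Pow(399, -1))) = Add(Rational(34175, 25568), Mul(-24821, Rational(1, 399))) = Add(Rational(34175, 25568), Rational(-24821, 399)) = Rational(-620987503, 10201632)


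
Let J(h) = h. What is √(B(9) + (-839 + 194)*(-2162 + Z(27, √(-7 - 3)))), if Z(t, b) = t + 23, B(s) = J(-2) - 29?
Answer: √1362209 ≈ 1167.1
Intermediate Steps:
B(s) = -31 (B(s) = -2 - 29 = -31)
Z(t, b) = 23 + t
√(B(9) + (-839 + 194)*(-2162 + Z(27, √(-7 - 3)))) = √(-31 + (-839 + 194)*(-2162 + (23 + 27))) = √(-31 - 645*(-2162 + 50)) = √(-31 - 645*(-2112)) = √(-31 + 1362240) = √1362209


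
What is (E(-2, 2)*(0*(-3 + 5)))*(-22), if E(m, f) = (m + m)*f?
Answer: 0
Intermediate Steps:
E(m, f) = 2*f*m (E(m, f) = (2*m)*f = 2*f*m)
(E(-2, 2)*(0*(-3 + 5)))*(-22) = ((2*2*(-2))*(0*(-3 + 5)))*(-22) = -0*2*(-22) = -8*0*(-22) = 0*(-22) = 0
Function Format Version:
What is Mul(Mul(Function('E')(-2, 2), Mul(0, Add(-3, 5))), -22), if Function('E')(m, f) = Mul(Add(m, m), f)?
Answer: 0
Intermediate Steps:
Function('E')(m, f) = Mul(2, f, m) (Function('E')(m, f) = Mul(Mul(2, m), f) = Mul(2, f, m))
Mul(Mul(Function('E')(-2, 2), Mul(0, Add(-3, 5))), -22) = Mul(Mul(Mul(2, 2, -2), Mul(0, Add(-3, 5))), -22) = Mul(Mul(-8, Mul(0, 2)), -22) = Mul(Mul(-8, 0), -22) = Mul(0, -22) = 0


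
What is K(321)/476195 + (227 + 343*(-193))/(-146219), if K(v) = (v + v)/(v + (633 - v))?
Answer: 6628709500806/14691667664755 ≈ 0.45119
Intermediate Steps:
K(v) = 2*v/633 (K(v) = (2*v)/633 = (2*v)*(1/633) = 2*v/633)
K(321)/476195 + (227 + 343*(-193))/(-146219) = ((2/633)*321)/476195 + (227 + 343*(-193))/(-146219) = (214/211)*(1/476195) + (227 - 66199)*(-1/146219) = 214/100477145 - 65972*(-1/146219) = 214/100477145 + 65972/146219 = 6628709500806/14691667664755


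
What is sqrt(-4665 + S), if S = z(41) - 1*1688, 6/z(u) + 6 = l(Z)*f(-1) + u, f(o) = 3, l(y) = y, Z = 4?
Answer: I*sqrt(14033495)/47 ≈ 79.705*I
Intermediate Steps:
z(u) = 6/(6 + u) (z(u) = 6/(-6 + (4*3 + u)) = 6/(-6 + (12 + u)) = 6/(6 + u))
S = -79330/47 (S = 6/(6 + 41) - 1*1688 = 6/47 - 1688 = -79330/47 ≈ -1687.9)
sqrt(-4665 + S) = sqrt(-4665 - 79330/47) = sqrt(-298585/47) = I*sqrt(14033495)/47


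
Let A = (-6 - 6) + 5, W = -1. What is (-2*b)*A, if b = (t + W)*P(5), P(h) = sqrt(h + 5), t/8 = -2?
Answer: -238*sqrt(10) ≈ -752.62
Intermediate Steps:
t = -16 (t = 8*(-2) = -16)
P(h) = sqrt(5 + h)
A = -7 (A = -12 + 5 = -7)
b = -17*sqrt(10) (b = (-16 - 1)*sqrt(5 + 5) = -17*sqrt(10) ≈ -53.759)
(-2*b)*A = -(-34)*sqrt(10)*(-7) = (34*sqrt(10))*(-7) = -238*sqrt(10)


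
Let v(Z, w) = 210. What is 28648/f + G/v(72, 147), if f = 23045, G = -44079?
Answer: -1923399/9218 ≈ -208.66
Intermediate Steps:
28648/f + G/v(72, 147) = 28648/23045 - 44079/210 = 28648*(1/23045) - 44079*1/210 = 28648/23045 - 2099/10 = -1923399/9218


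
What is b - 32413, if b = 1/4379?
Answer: -141936526/4379 ≈ -32413.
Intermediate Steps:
b = 1/4379 ≈ 0.00022836
b - 32413 = 1/4379 - 32413 = -141936526/4379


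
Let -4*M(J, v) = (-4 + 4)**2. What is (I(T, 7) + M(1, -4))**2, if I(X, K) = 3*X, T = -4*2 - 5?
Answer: 1521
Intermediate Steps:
T = -13 (T = -8 - 5 = -13)
M(J, v) = 0 (M(J, v) = -(-4 + 4)**2/4 = -1/4*0**2 = -1/4*0 = 0)
(I(T, 7) + M(1, -4))**2 = (3*(-13) + 0)**2 = (-39 + 0)**2 = (-39)**2 = 1521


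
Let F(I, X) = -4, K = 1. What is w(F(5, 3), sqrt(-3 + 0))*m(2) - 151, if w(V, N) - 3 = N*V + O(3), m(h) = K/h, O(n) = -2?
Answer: -301/2 - 2*I*sqrt(3) ≈ -150.5 - 3.4641*I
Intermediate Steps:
m(h) = 1/h
w(V, N) = 1 + N*V (w(V, N) = 3 + (N*V - 2) = 3 + (-2 + N*V) = 1 + N*V)
w(F(5, 3), sqrt(-3 + 0))*m(2) - 151 = (1 + sqrt(-3 + 0)*(-4))/2 - 151 = (1 + sqrt(-3)*(-4))*(1/2) - 151 = (1 + (I*sqrt(3))*(-4))*(1/2) - 151 = (1 - 4*I*sqrt(3))*(1/2) - 151 = (1/2 - 2*I*sqrt(3)) - 151 = -301/2 - 2*I*sqrt(3)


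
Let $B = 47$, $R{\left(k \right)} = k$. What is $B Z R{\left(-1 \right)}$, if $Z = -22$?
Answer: $1034$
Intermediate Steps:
$B Z R{\left(-1 \right)} = 47 \left(-22\right) \left(-1\right) = \left(-1034\right) \left(-1\right) = 1034$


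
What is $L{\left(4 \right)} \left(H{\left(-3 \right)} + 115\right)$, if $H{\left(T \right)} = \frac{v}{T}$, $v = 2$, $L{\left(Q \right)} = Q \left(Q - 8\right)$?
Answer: $- \frac{5488}{3} \approx -1829.3$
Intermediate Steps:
$L{\left(Q \right)} = Q \left(-8 + Q\right)$
$H{\left(T \right)} = \frac{2}{T}$
$L{\left(4 \right)} \left(H{\left(-3 \right)} + 115\right) = 4 \left(-8 + 4\right) \left(\frac{2}{-3} + 115\right) = 4 \left(-4\right) \left(2 \left(- \frac{1}{3}\right) + 115\right) = - 16 \left(- \frac{2}{3} + 115\right) = \left(-16\right) \frac{343}{3} = - \frac{5488}{3}$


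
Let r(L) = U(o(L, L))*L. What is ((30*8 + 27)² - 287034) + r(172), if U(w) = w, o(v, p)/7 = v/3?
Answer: -440147/3 ≈ -1.4672e+5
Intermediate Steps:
o(v, p) = 7*v/3 (o(v, p) = 7*(v/3) = 7*v/3)
r(L) = 7*L²/3 (r(L) = (7*L/3)*L = 7*L²/3)
((30*8 + 27)² - 287034) + r(172) = ((30*8 + 27)² - 287034) + (7/3)*172² = ((240 + 27)² - 287034) + (7/3)*29584 = (267² - 287034) + 207088/3 = (71289 - 287034) + 207088/3 = -215745 + 207088/3 = -440147/3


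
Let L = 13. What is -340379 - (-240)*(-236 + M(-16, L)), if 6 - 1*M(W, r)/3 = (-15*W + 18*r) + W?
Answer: -722459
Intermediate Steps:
M(W, r) = 18 - 54*r + 42*W (M(W, r) = 18 - 3*((-15*W + 18*r) + W) = 18 - 3*(-14*W + 18*r) = 18 + (-54*r + 42*W) = 18 - 54*r + 42*W)
-340379 - (-240)*(-236 + M(-16, L)) = -340379 - (-240)*(-236 + (18 - 54*13 + 42*(-16))) = -340379 - (-240)*(-236 + (18 - 702 - 672)) = -340379 - (-240)*(-236 - 1356) = -340379 - (-240)*(-1592) = -340379 - 1*382080 = -340379 - 382080 = -722459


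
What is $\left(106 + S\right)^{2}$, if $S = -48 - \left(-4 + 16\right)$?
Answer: $2116$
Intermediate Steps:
$S = -60$ ($S = -48 - 12 = -60$)
$\left(106 + S\right)^{2} = \left(106 - 60\right)^{2} = 46^{2} = 2116$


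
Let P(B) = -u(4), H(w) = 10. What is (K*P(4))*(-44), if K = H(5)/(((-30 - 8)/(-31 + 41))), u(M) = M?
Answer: -8800/19 ≈ -463.16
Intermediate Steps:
P(B) = -4 (P(B) = -1*4 = -4)
K = -50/19 (K = 10/(((-30 - 8)/(-31 + 41))) = 10/((-38/10)) = 10/((-38*1/10)) = 10/(-19/5) = 10*(-5/19) = -50/19 ≈ -2.6316)
(K*P(4))*(-44) = -50/19*(-4)*(-44) = (200/19)*(-44) = -8800/19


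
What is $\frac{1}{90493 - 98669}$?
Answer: $- \frac{1}{8176} \approx -0.00012231$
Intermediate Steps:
$\frac{1}{90493 - 98669} = \frac{1}{-8176} = - \frac{1}{8176}$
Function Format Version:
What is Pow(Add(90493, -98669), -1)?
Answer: Rational(-1, 8176) ≈ -0.00012231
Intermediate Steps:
Pow(Add(90493, -98669), -1) = Pow(-8176, -1) = Rational(-1, 8176)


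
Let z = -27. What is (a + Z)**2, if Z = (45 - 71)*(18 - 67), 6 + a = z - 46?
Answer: 1428025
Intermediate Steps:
a = -79 (a = -6 + (-27 - 46) = -6 - 73 = -79)
Z = 1274 (Z = -26*(-49) = 1274)
(a + Z)**2 = (-79 + 1274)**2 = 1195**2 = 1428025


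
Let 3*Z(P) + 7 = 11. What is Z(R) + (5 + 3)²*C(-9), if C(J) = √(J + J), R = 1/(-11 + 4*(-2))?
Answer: 4/3 + 192*I*√2 ≈ 1.3333 + 271.53*I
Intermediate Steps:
R = -1/19 (R = 1/(-11 - 8) = 1/(-19) = -1/19 ≈ -0.052632)
Z(P) = 4/3 (Z(P) = -7/3 + (⅓)*11 = -7/3 + 11/3 = 4/3)
C(J) = √2*√J (C(J) = √(2*J) = √2*√J)
Z(R) + (5 + 3)²*C(-9) = 4/3 + (5 + 3)²*(√2*√(-9)) = 4/3 + 8²*(√2*(3*I)) = 4/3 + 64*(3*I*√2) = 4/3 + 192*I*√2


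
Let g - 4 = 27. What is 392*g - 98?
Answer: 12054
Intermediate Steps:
g = 31 (g = 4 + 27 = 31)
392*g - 98 = 392*31 - 98 = 12152 - 98 = 12054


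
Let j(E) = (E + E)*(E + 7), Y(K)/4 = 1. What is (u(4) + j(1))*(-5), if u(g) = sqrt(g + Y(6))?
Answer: -80 - 10*sqrt(2) ≈ -94.142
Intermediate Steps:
Y(K) = 4 (Y(K) = 4*1 = 4)
u(g) = sqrt(4 + g) (u(g) = sqrt(g + 4) = sqrt(4 + g))
j(E) = 2*E*(7 + E) (j(E) = (2*E)*(7 + E) = 2*E*(7 + E))
(u(4) + j(1))*(-5) = (sqrt(4 + 4) + 2*1*(7 + 1))*(-5) = (sqrt(8) + 2*1*8)*(-5) = (2*sqrt(2) + 16)*(-5) = (16 + 2*sqrt(2))*(-5) = -80 - 10*sqrt(2)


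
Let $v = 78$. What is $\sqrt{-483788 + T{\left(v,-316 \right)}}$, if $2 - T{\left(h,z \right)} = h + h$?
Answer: $i \sqrt{483942} \approx 695.66 i$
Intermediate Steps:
$T{\left(h,z \right)} = 2 - 2 h$ ($T{\left(h,z \right)} = 2 - \left(h + h\right) = 2 - 2 h$)
$\sqrt{-483788 + T{\left(v,-316 \right)}} = \sqrt{-483788 + \left(2 - 156\right)} = \sqrt{-483788 - 154} = \sqrt{-483942} = i \sqrt{483942}$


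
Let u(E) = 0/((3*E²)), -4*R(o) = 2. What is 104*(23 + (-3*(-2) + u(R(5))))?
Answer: 3016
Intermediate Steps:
R(o) = -½ (R(o) = -¼*2 = -½)
u(E) = 0 (u(E) = 0*(1/(3*E²)) = 0)
104*(23 + (-3*(-2) + u(R(5)))) = 104*(23 + (-3*(-2) + 0)) = 104*(23 + (6 + 0)) = 104*(23 + 6) = 104*29 = 3016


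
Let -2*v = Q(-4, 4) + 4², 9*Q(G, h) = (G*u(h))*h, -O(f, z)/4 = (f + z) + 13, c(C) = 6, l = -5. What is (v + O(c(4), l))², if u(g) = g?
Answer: 295936/81 ≈ 3653.5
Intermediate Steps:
O(f, z) = -52 - 4*f - 4*z (O(f, z) = -4*((f + z) + 13) = -4*(13 + f + z) = -52 - 4*f - 4*z)
Q(G, h) = G*h²/9 (Q(G, h) = ((G*h)*h)/9 = (G*h²)/9 = G*h²/9)
v = -40/9 (v = -((⅑)*(-4)*4² + 4²)/2 = -((⅑)*(-4)*16 + 16)/2 = -(-64/9 + 16)/2 = -½*80/9 = -40/9 ≈ -4.4444)
(v + O(c(4), l))² = (-40/9 + (-52 - 4*6 - 4*(-5)))² = (-40/9 + (-52 - 24 + 20))² = (-40/9 - 56)² = (-544/9)² = 295936/81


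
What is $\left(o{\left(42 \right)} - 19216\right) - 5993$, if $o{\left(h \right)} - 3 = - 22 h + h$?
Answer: $-26088$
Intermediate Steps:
$o{\left(h \right)} = 3 - 21 h$ ($o{\left(h \right)} = 3 + \left(- 22 h + h\right) = 3 - 21 h$)
$\left(o{\left(42 \right)} - 19216\right) - 5993 = \left(\left(3 - 882\right) - 19216\right) - 5993 = \left(-879 - 19216\right) - 5993 = -20095 - 5993 = -26088$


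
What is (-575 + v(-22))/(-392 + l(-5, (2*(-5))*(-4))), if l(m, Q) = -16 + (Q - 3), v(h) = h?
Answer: 597/371 ≈ 1.6092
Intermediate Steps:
l(m, Q) = -19 + Q (l(m, Q) = -16 + (-3 + Q) = -19 + Q)
(-575 + v(-22))/(-392 + l(-5, (2*(-5))*(-4))) = (-575 - 22)/(-392 + (-19 + (2*(-5))*(-4))) = -597/(-392 + (-19 - 10*(-4))) = -597/(-392 + (-19 + 40)) = -597/(-392 + 21) = -597/(-371) = -597*(-1/371) = 597/371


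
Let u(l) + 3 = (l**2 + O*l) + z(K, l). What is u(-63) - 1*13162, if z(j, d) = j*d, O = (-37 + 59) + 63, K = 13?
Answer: -15370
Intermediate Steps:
O = 85 (O = 22 + 63 = 85)
z(j, d) = d*j
u(l) = -3 + l**2 + 98*l (u(l) = -3 + ((l**2 + 85*l) + l*13) = -3 + ((l**2 + 85*l) + 13*l) = -3 + (l**2 + 98*l) = -3 + l**2 + 98*l)
u(-63) - 1*13162 = (-3 + (-63)**2 + 98*(-63)) - 1*13162 = (-3 + 3969 - 6174) - 13162 = -2208 - 13162 = -15370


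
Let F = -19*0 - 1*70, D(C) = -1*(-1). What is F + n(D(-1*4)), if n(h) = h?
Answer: -69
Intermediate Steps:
D(C) = 1
F = -70 (F = 0 - 70 = -70)
F + n(D(-1*4)) = -70 + 1 = -69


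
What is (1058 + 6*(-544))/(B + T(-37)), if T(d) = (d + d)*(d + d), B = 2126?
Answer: -1103/3801 ≈ -0.29019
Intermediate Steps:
T(d) = 4*d**2 (T(d) = (2*d)*(2*d) = 4*d**2)
(1058 + 6*(-544))/(B + T(-37)) = (1058 + 6*(-544))/(2126 + 4*(-37)**2) = (1058 - 3264)/(2126 + 4*1369) = -2206/(2126 + 5476) = -2206/7602 = -2206*1/7602 = -1103/3801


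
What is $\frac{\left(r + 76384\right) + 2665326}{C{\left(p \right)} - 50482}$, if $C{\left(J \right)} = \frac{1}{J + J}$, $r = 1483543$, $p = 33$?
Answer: $- \frac{278866698}{3331811} \approx -83.698$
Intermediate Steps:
$C{\left(J \right)} = \frac{1}{2 J}$
$\frac{\left(r + 76384\right) + 2665326}{C{\left(p \right)} - 50482} = \frac{\left(1483543 + 76384\right) + 2665326}{\frac{1}{2 \cdot 33} - 50482} = \frac{1559927 + 2665326}{\frac{1}{2} \cdot \frac{1}{33} - 50482} = \frac{4225253}{\frac{1}{66} - 50482} = \frac{4225253}{- \frac{3331811}{66}} = 4225253 \left(- \frac{66}{3331811}\right) = - \frac{278866698}{3331811}$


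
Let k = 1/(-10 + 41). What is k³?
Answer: 1/29791 ≈ 3.3567e-5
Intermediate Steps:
k = 1/31 ≈ 0.032258
k³ = (1/31)³ = 1/29791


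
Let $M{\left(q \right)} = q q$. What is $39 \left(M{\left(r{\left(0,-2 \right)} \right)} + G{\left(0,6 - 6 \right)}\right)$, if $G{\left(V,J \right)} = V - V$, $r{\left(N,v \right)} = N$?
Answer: $0$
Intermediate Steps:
$G{\left(V,J \right)} = 0$
$M{\left(q \right)} = q^{2}$
$39 \left(M{\left(r{\left(0,-2 \right)} \right)} + G{\left(0,6 - 6 \right)}\right) = 39 \left(0^{2} + 0\right) = 39 \left(0 + 0\right) = 39 \cdot 0 = 0$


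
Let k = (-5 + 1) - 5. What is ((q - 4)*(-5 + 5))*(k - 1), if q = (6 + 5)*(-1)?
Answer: 0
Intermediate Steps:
q = -11 (q = 11*(-1) = -11)
k = -9 (k = -4 - 5 = -9)
((q - 4)*(-5 + 5))*(k - 1) = ((-11 - 4)*(-5 + 5))*(-9 - 1) = -15*0*(-10) = 0*(-10) = 0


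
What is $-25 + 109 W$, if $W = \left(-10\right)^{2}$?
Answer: $10875$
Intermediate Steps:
$W = 100$
$-25 + 109 W = -25 + 109 \cdot 100 = -25 + 10900 = 10875$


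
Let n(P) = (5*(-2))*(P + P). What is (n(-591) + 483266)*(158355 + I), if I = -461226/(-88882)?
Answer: 3484259399084448/44441 ≈ 7.8402e+10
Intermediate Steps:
n(P) = -20*P
I = 230613/44441 (I = -461226*(-1/88882) = 230613/44441 ≈ 5.1892)
(n(-591) + 483266)*(158355 + I) = (-20*(-591) + 483266)*(158355 + 230613/44441) = (11820 + 483266)*(7037685168/44441) = 495086*(7037685168/44441) = 3484259399084448/44441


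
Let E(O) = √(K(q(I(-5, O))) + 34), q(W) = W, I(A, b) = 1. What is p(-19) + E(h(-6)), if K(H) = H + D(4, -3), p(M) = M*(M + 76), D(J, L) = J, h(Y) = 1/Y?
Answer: -1083 + √39 ≈ -1076.8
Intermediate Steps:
p(M) = M*(76 + M)
K(H) = 4 + H (K(H) = H + 4 = 4 + H)
E(O) = √39 (E(O) = √((4 + 1) + 34) = √(5 + 34) = √39)
p(-19) + E(h(-6)) = -19*(76 - 19) + √39 = -19*57 + √39 = -1083 + √39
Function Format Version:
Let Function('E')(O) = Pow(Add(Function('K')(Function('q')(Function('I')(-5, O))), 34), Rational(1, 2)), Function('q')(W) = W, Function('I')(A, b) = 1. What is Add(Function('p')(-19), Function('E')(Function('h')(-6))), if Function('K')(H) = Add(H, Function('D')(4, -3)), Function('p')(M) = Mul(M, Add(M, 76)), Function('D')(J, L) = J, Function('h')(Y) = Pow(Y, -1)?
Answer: Add(-1083, Pow(39, Rational(1, 2))) ≈ -1076.8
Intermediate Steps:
Function('p')(M) = Mul(M, Add(76, M))
Function('K')(H) = Add(4, H) (Function('K')(H) = Add(H, 4) = Add(4, H))
Function('E')(O) = Pow(39, Rational(1, 2)) (Function('E')(O) = Pow(Add(Add(4, 1), 34), Rational(1, 2)) = Pow(Add(5, 34), Rational(1, 2)) = Pow(39, Rational(1, 2)))
Add(Function('p')(-19), Function('E')(Function('h')(-6))) = Add(Mul(-19, Add(76, -19)), Pow(39, Rational(1, 2))) = Add(Mul(-19, 57), Pow(39, Rational(1, 2))) = Add(-1083, Pow(39, Rational(1, 2)))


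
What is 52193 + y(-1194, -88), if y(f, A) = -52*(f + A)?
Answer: 118857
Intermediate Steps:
y(f, A) = -52*A - 52*f (y(f, A) = -52*(A + f) = -52*A - 52*f)
52193 + y(-1194, -88) = 52193 + (-52*(-88) - 52*(-1194)) = 52193 + (4576 + 62088) = 52193 + 66664 = 118857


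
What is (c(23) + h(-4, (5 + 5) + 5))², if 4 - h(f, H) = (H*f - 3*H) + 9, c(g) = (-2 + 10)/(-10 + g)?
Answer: 1710864/169 ≈ 10123.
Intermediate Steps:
c(g) = 8/(-10 + g)
h(f, H) = -5 + 3*H - H*f (h(f, H) = 4 - ((H*f - 3*H) + 9) = 4 - ((-3*H + H*f) + 9) = 4 - (9 - 3*H + H*f) = 4 + (-9 + 3*H - H*f) = -5 + 3*H - H*f)
(c(23) + h(-4, (5 + 5) + 5))² = (8/(-10 + 23) + (-5 + 3*((5 + 5) + 5) - 1*((5 + 5) + 5)*(-4)))² = (8/13 + (-5 + 3*(10 + 5) - 1*(10 + 5)*(-4)))² = (8*(1/13) + (-5 + 3*15 - 1*15*(-4)))² = (8/13 + (-5 + 45 + 60))² = (8/13 + 100)² = (1308/13)² = 1710864/169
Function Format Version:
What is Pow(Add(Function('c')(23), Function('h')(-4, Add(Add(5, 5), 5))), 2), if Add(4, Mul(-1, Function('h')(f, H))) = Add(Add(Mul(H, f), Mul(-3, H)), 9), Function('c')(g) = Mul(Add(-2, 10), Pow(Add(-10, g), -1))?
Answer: Rational(1710864, 169) ≈ 10123.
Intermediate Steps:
Function('c')(g) = Mul(8, Pow(Add(-10, g), -1))
Function('h')(f, H) = Add(-5, Mul(3, H), Mul(-1, H, f)) (Function('h')(f, H) = Add(4, Mul(-1, Add(Add(Mul(H, f), Mul(-3, H)), 9))) = Add(4, Mul(-1, Add(Add(Mul(-3, H), Mul(H, f)), 9))) = Add(4, Mul(-1, Add(9, Mul(-3, H), Mul(H, f)))) = Add(4, Add(-9, Mul(3, H), Mul(-1, H, f))) = Add(-5, Mul(3, H), Mul(-1, H, f)))
Pow(Add(Function('c')(23), Function('h')(-4, Add(Add(5, 5), 5))), 2) = Pow(Add(Mul(8, Pow(Add(-10, 23), -1)), Add(-5, Mul(3, Add(Add(5, 5), 5)), Mul(-1, Add(Add(5, 5), 5), -4))), 2) = Pow(Add(Mul(8, Pow(13, -1)), Add(-5, Mul(3, Add(10, 5)), Mul(-1, Add(10, 5), -4))), 2) = Pow(Add(Mul(8, Rational(1, 13)), Add(-5, Mul(3, 15), Mul(-1, 15, -4))), 2) = Pow(Add(Rational(8, 13), Add(-5, 45, 60)), 2) = Pow(Add(Rational(8, 13), 100), 2) = Pow(Rational(1308, 13), 2) = Rational(1710864, 169)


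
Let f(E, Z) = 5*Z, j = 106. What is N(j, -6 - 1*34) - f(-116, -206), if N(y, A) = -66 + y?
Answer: 1070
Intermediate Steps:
N(j, -6 - 1*34) - f(-116, -206) = (-66 + 106) - 5*(-206) = 40 - 1*(-1030) = 40 + 1030 = 1070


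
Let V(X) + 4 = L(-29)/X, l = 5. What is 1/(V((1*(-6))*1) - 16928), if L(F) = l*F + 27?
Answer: -3/50737 ≈ -5.9128e-5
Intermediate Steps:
L(F) = 27 + 5*F (L(F) = 5*F + 27 = 27 + 5*F)
V(X) = -4 - 118/X (V(X) = -4 + (27 + 5*(-29))/X = -4 + (27 - 145)/X = -4 - 118/X)
1/(V((1*(-6))*1) - 16928) = 1/((-4 - 118/((1*(-6))*1)) - 16928) = 1/((-4 - 118/((-6*1))) - 16928) = 1/((-4 - 118/(-6)) - 16928) = 1/((-4 - 118*(-⅙)) - 16928) = 1/((-4 + 59/3) - 16928) = 1/(47/3 - 16928) = 1/(-50737/3) = -3/50737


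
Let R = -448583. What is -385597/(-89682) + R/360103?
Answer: 98624815885/32294757246 ≈ 3.0539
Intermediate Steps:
-385597/(-89682) + R/360103 = -385597/(-89682) - 448583/360103 = -385597*(-1/89682) - 448583*1/360103 = 385597/89682 - 448583/360103 = 98624815885/32294757246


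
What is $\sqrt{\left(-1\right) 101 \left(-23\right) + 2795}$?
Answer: $\sqrt{5118} \approx 71.54$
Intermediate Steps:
$\sqrt{\left(-1\right) 101 \left(-23\right) + 2795} = \sqrt{\left(-101\right) \left(-23\right) + 2795} = \sqrt{2323 + 2795} = \sqrt{5118}$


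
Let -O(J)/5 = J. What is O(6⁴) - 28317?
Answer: -34797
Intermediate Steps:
O(J) = -5*J
O(6⁴) - 28317 = -5*6⁴ - 28317 = -5*1296 - 28317 = -6480 - 28317 = -34797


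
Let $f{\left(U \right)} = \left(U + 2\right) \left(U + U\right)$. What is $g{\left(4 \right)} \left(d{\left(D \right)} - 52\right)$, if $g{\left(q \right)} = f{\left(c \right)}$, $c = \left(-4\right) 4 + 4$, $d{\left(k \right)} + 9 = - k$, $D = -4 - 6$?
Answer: $-12240$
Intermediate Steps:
$D = -10$ ($D = -4 - 6 = -10$)
$d{\left(k \right)} = -9 - k$
$c = -12$ ($c = -16 + 4 = -12$)
$f{\left(U \right)} = 2 U \left(2 + U\right)$ ($f{\left(U \right)} = \left(2 + U\right) 2 U = 2 U \left(2 + U\right)$)
$g{\left(q \right)} = 240$ ($g{\left(q \right)} = 2 \left(-12\right) \left(2 - 12\right) = 2 \left(-12\right) \left(-10\right) = 240$)
$g{\left(4 \right)} \left(d{\left(D \right)} - 52\right) = 240 \left(\left(-9 - -10\right) - 52\right) = 240 \left(\left(-9 + 10\right) - 52\right) = 240 \left(1 - 52\right) = 240 \left(-51\right) = -12240$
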